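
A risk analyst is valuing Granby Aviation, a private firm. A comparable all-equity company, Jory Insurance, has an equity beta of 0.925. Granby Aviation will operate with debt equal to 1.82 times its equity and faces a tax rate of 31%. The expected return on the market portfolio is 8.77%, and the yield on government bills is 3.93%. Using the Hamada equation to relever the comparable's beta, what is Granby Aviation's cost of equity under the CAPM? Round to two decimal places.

β_L = β_U × [1 + (1 − t)(D/E)] = 0.925 × [1 + (1 − 0.31) × 1.82]
    = 0.925 × [1 + 0.69 × 1.82] = 0.925 × 2.2558 = 2.0866
MRP = 8.77% − 3.93% = 4.84%
E(R) = R_f + β_L × MRP = 3.93% + 2.0866 × 4.84% = 14.03%

14.03%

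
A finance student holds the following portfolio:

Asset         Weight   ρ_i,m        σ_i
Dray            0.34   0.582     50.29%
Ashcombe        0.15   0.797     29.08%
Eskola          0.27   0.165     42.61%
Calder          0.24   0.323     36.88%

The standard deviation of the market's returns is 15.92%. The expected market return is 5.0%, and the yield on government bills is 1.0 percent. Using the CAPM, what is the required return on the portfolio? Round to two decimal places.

β_Dray = 0.582 × 50.29% / 15.92% = 1.8385
β_Ashcombe = 0.797 × 29.08% / 15.92% = 1.4558
β_Eskola = 0.165 × 42.61% / 15.92% = 0.4416
β_Calder = 0.323 × 36.88% / 15.92% = 0.7483
β_P = Σ w_i β_i = 0.34×1.8385 + 0.15×1.4558 + 0.27×0.4416 + 0.24×0.7483 = 1.1423
MRP = 5.0% − 1.0% = 4.00%
E(R_P) = R_f + β_P × MRP = 1.0% + 1.1423 × 4.0% = 5.57%

5.57%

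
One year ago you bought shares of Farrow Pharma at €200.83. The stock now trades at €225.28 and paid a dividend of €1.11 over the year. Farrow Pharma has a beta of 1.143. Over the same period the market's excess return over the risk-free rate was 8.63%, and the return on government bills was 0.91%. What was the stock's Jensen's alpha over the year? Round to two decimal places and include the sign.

Realised HPR = (P1 + D1 − P0) / P0 = (225.28 + 1.11 − 200.83) / 200.83 = 25.56 / 200.83 = 12.7272%
CAPM required = R_f + β·MRP = 0.91% + 1.143 × 8.63% = 10.77409%
α = realised − required = 12.7272% − 10.77409% = +1.95%

+1.95%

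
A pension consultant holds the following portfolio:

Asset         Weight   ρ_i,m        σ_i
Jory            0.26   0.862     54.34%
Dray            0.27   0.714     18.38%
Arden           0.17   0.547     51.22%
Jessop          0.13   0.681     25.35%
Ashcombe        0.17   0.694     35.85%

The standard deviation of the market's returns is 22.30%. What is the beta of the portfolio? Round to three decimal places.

β_Jory = 0.862 × 54.34% / 22.30% = 2.1005
β_Dray = 0.714 × 18.38% / 22.30% = 0.5885
β_Arden = 0.547 × 51.22% / 22.30% = 1.2564
β_Jessop = 0.681 × 25.35% / 22.30% = 0.7741
β_Ashcombe = 0.694 × 35.85% / 22.30% = 1.1157
β_P = Σ w_i β_i = 0.26×2.1005 + 0.27×0.5885 + 0.17×1.2564 + 0.13×0.7741 + 0.17×1.1157 = 1.2089

1.209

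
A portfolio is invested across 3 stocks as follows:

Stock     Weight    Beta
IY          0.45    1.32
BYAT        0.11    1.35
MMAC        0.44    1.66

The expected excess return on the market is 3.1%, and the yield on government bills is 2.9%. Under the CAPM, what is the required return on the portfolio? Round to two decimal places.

β_P = Σ w_i β_i = 0.45×1.32 + 0.11×1.35 + 0.44×1.66 = 1.4729
E(R_P) = R_f + β_P × MRP = 2.9% + 1.4729 × 3.1% = 7.47%

7.47%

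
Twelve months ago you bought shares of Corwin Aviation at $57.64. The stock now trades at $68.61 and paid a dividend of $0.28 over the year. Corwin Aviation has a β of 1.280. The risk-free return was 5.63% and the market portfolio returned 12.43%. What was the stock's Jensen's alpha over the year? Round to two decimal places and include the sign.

Realised HPR = (P1 + D1 − P0) / P0 = (68.61 + 0.28 − 57.64) / 57.64 = 11.25 / 57.64 = 19.5177%
MRP = 12.43% − 5.63% = 6.80%
CAPM required = R_f + β·MRP = 5.63% + 1.280 × 6.80% = 14.33400%
α = realised − required = 19.5177% − 14.33400% = +5.18%

+5.18%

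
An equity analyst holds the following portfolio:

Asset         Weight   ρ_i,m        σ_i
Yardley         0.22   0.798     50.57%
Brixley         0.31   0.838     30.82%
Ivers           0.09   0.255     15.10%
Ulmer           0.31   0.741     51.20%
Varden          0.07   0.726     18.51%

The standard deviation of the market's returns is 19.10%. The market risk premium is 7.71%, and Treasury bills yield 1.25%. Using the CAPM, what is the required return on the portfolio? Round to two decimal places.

β_Yardley = 0.798 × 50.57% / 19.10% = 2.1128
β_Brixley = 0.838 × 30.82% / 19.10% = 1.3522
β_Ivers = 0.255 × 15.10% / 19.10% = 0.2016
β_Ulmer = 0.741 × 51.20% / 19.10% = 1.9863
β_Varden = 0.726 × 18.51% / 19.10% = 0.7036
β_P = Σ w_i β_i = 0.22×2.1128 + 0.31×1.3522 + 0.09×0.2016 + 0.31×1.9863 + 0.07×0.7036 = 1.5671
E(R_P) = R_f + β_P × MRP = 1.25% + 1.5671 × 7.71% = 13.33%

13.33%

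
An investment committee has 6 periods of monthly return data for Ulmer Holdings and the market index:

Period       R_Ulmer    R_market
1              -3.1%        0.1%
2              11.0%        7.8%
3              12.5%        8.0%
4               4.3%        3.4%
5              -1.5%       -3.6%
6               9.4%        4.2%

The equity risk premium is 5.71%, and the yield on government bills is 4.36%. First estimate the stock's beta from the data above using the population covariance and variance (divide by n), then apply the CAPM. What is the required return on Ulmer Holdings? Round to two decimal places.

12.10%

Mean R_i = (-3.1 + 11.0 + 12.5 + 4.3 − 1.5 + 9.4) / 6 = 5.4333%
Mean R_m = (0.1 + 7.8 + 8.0 + 3.4 − 3.6 + 4.2) / 6 = 3.3167%
Σ(R_i − R̄_i)(R_m − R̄_m) = 136.8667  ⇒  Cov = 136.8667 / 6 = 22.8111
Σ(R_m − R̄_m)² = 101.0083  ⇒  Var(R_m) = 101.0083 / 6 = 16.8347
β = Cov / Var(R_m) = 22.8111 / 16.8347 = 1.3550
E(R) = R_f + β × MRP = 4.36% + 1.3550 × 5.71% = 12.10%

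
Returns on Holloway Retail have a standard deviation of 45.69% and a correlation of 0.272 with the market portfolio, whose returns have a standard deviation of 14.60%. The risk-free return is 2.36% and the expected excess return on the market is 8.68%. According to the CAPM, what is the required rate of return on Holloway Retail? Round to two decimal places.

9.75%

β = ρ × σ_i / σ_m = 0.272 × 45.69% / 14.60% = 0.8512
E(R) = 2.36% + 0.8512 × 8.68% = 9.75%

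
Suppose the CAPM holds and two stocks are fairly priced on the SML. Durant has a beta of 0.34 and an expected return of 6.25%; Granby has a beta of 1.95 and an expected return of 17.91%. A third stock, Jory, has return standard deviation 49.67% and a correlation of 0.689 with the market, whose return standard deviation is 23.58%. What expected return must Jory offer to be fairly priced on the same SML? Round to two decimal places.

MRP = (17.91% − 6.25%) / (1.95 − 0.34) = 7.2422%
R_f = 6.25% − 0.34 × 7.2422% = 3.7877%
β_Jory = ρ·σ_i/σ_m = 0.689 × 49.67 / 23.58 = 1.4513
E(R_Jory) = R_f + β × MRP = 3.7877% + 1.4513 × 7.2422% = 14.30%

14.30%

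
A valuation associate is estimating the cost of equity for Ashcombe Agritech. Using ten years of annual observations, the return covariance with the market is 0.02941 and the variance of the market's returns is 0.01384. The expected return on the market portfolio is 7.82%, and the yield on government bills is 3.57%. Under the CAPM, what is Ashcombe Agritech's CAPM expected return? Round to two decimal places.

β = Cov(R_i, R_m) / Var(R_m) = 0.02941 / 0.01384 = 2.1250
MRP = 7.82% − 3.57% = 4.25%
E(R) = R_f + β × MRP = 3.57% + 2.1250 × 4.25% = 12.60%

12.60%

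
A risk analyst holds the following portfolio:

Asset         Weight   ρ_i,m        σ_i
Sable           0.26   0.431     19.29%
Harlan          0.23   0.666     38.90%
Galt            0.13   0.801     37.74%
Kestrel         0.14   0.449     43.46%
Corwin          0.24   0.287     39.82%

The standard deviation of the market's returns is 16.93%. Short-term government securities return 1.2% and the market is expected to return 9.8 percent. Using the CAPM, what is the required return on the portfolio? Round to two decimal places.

β_Sable = 0.431 × 19.29% / 16.93% = 0.4911
β_Harlan = 0.666 × 38.90% / 16.93% = 1.5303
β_Galt = 0.801 × 37.74% / 16.93% = 1.7856
β_Kestrel = 0.449 × 43.46% / 16.93% = 1.1526
β_Corwin = 0.287 × 39.82% / 16.93% = 0.6750
β_P = Σ w_i β_i = 0.26×0.4911 + 0.23×1.5303 + 0.13×1.7856 + 0.14×1.1526 + 0.24×0.6750 = 1.0351
MRP = 9.8% − 1.2% = 8.60%
E(R_P) = R_f + β_P × MRP = 1.2% + 1.0351 × 8.6% = 10.10%

10.10%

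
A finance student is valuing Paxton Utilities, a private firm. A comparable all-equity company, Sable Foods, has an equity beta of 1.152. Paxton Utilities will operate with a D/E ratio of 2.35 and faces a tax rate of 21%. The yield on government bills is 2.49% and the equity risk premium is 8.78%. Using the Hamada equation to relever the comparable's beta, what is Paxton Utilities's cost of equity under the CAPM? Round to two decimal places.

31.38%

β_L = β_U × [1 + (1 − t)(D/E)] = 1.152 × [1 + (1 − 0.21) × 2.35]
    = 1.152 × [1 + 0.79 × 2.35] = 1.152 × 2.8565 = 3.2907
E(R) = R_f + β_L × MRP = 2.49% + 3.2907 × 8.78% = 31.38%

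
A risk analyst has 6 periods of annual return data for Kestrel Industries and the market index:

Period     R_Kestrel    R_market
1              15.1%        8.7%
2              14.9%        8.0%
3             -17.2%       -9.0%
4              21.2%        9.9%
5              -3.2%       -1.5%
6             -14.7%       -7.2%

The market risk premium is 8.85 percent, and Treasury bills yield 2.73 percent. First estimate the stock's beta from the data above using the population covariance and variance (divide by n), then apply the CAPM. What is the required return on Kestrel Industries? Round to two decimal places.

Mean R_i = (15.1 + 14.9 − 17.2 + 21.2 − 3.2 − 14.7) / 6 = 2.6833%
Mean R_m = (8.7 + 8.0 − 9.0 + 9.9 − 1.5 − 7.2) / 6 = 1.4833%
Σ(R_i − R̄_i)(R_m − R̄_m) = 702.0083  ⇒  Cov = 702.0083 / 6 = 117.0014
Σ(R_m − R̄_m)² = 359.5883  ⇒  Var(R_m) = 359.5883 / 6 = 59.9314
β = Cov / Var(R_m) = 117.0014 / 59.9314 = 1.9523
E(R) = R_f + β × MRP = 2.73% + 1.9523 × 8.85% = 20.01%

20.01%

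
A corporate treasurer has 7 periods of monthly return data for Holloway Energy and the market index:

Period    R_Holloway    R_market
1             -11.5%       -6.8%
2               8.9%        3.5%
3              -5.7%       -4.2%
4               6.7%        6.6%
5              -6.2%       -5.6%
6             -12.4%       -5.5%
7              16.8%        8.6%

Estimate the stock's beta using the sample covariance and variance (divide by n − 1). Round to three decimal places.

1.669

Mean R_i = (-11.5 + 8.9 − 5.7 + 6.7 − 6.2 − 12.4 + 16.8) / 7 = -0.4857%
Mean R_m = (-6.8 + 3.5 − 4.2 + 6.6 − 5.6 − 5.5 + 8.6) / 7 = -0.4857%
Σ(R_i − R̄_i)(R_m − R̄_m) = 423.2586  ⇒  Cov = 423.2586 / 6 = 70.5431
Σ(R_m − R̄_m)² = 253.6086  ⇒  Var(R_m) = 253.6086 / 6 = 42.2681
β = Cov / Var(R_m) = 70.5431 / 42.2681 = 1.6689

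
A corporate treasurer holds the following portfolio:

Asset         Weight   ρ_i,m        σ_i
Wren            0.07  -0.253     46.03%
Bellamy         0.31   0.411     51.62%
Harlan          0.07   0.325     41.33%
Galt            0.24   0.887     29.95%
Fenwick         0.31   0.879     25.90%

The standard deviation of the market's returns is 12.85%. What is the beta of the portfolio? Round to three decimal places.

β_Wren = -0.253 × 46.03% / 12.85% = -0.9063
β_Bellamy = 0.411 × 51.62% / 12.85% = 1.6510
β_Harlan = 0.325 × 41.33% / 12.85% = 1.0453
β_Galt = 0.887 × 29.95% / 12.85% = 2.0674
β_Fenwick = 0.879 × 25.90% / 12.85% = 1.7717
β_P = Σ w_i β_i = 0.07×-0.9063 + 0.31×1.6510 + 0.07×1.0453 + 0.24×2.0674 + 0.31×1.7717 = 1.5669

1.567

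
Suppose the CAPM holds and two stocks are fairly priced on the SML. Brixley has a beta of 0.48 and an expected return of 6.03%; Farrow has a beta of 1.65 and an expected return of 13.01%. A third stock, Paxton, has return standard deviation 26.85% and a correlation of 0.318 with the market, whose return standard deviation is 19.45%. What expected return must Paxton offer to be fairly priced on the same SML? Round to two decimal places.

5.79%

MRP = (13.01% − 6.03%) / (1.65 − 0.48) = 5.9658%
R_f = 6.03% − 0.48 × 5.9658% = 3.1664%
β_Paxton = ρ·σ_i/σ_m = 0.318 × 26.85 / 19.45 = 0.4390
E(R_Paxton) = R_f + β × MRP = 3.1664% + 0.4390 × 5.9658% = 5.79%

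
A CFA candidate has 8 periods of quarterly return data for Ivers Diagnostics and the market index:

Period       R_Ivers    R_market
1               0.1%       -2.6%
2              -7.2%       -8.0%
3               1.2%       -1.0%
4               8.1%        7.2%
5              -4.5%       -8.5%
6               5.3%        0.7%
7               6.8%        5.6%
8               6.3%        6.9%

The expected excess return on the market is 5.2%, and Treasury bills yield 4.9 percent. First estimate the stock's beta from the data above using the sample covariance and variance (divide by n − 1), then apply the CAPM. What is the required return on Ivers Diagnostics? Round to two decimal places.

9.38%

Mean R_i = (0.1 − 7.2 + 1.2 + 8.1 − 4.5 + 5.3 + 6.8 + 6.3) / 8 = 2.0125%
Mean R_m = (-2.6 − 8.0 − 1.0 + 7.2 − 8.5 + 0.7 + 5.6 + 6.9) / 8 = 0.0375%
Σ(R_i − R̄_i)(R_m − R̄_m) = 237.3663  ⇒  Cov = 237.3663 / 7 = 33.9095
Σ(R_m − R̄_m)² = 275.2988  ⇒  Var(R_m) = 275.2988 / 7 = 39.3284
β = Cov / Var(R_m) = 33.9095 / 39.3284 = 0.8622
E(R) = R_f + β × MRP = 4.9% + 0.8622 × 5.2% = 9.38%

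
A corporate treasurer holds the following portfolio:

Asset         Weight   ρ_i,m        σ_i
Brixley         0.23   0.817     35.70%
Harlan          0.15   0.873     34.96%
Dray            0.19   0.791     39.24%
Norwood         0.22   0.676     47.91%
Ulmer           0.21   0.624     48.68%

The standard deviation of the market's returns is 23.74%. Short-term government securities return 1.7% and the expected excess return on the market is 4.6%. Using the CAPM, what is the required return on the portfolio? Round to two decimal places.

β_Brixley = 0.817 × 35.70% / 23.74% = 1.2286
β_Harlan = 0.873 × 34.96% / 23.74% = 1.2856
β_Dray = 0.791 × 39.24% / 23.74% = 1.3074
β_Norwood = 0.676 × 47.91% / 23.74% = 1.3642
β_Ulmer = 0.624 × 48.68% / 23.74% = 1.2795
β_P = Σ w_i β_i = 0.23×1.2286 + 0.15×1.2856 + 0.19×1.3074 + 0.22×1.3642 + 0.21×1.2795 = 1.2926
E(R_P) = R_f + β_P × MRP = 1.7% + 1.2926 × 4.6% = 7.65%

7.65%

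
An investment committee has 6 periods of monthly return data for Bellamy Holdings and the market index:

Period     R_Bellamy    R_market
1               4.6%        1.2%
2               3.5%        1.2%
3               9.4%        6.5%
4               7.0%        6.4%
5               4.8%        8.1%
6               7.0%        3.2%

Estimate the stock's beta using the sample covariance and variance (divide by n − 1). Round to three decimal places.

0.363

Mean R_i = (4.6 + 3.5 + 9.4 + 7.0 + 4.8 + 7.0) / 6 = 6.0500%
Mean R_m = (1.2 + 1.2 + 6.5 + 6.4 + 8.1 + 3.2) / 6 = 4.4333%
Σ(R_i − R̄_i)(R_m − R̄_m) = 15.9700  ⇒  Cov = 15.9700 / 5 = 3.1940
Σ(R_m − R̄_m)² = 44.0133  ⇒  Var(R_m) = 44.0133 / 5 = 8.8027
β = Cov / Var(R_m) = 3.1940 / 8.8027 = 0.3628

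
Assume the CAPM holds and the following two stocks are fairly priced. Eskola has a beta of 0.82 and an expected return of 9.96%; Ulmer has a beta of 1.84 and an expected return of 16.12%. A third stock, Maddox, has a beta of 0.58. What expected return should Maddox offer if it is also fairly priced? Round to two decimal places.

8.51%

MRP (SML slope) = (16.12% − 9.96%) / (1.84 − 0.82) = 6.16% / 1.02 = 6.0392%
R_f (intercept) = 9.96% − 0.82 × 6.0392% = 5.0079%
E(R_Maddox) = R_f + β × MRP = 5.0079% + 0.58 × 6.0392% = 8.51%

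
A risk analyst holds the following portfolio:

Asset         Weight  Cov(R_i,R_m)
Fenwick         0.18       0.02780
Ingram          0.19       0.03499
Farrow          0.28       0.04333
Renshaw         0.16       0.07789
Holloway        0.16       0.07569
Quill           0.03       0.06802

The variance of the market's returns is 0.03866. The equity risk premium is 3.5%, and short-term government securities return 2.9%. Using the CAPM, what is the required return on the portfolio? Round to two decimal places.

β_Fenwick = 0.02780 / 0.03866 = 0.7191
β_Ingram = 0.03499 / 0.03866 = 0.9051
β_Farrow = 0.04333 / 0.03866 = 1.1208
β_Renshaw = 0.07789 / 0.03866 = 2.0147
β_Holloway = 0.07569 / 0.03866 = 1.9578
β_Quill = 0.06802 / 0.03866 = 1.7594
β_P = Σ w_i β_i = 0.18×0.7191 + 0.19×0.9051 + 0.28×1.1208 + 0.16×2.0147 + 0.16×1.9578 + 0.03×1.7594 = 1.3036
E(R_P) = R_f + β_P × MRP = 2.9% + 1.3036 × 3.5% = 7.46%

7.46%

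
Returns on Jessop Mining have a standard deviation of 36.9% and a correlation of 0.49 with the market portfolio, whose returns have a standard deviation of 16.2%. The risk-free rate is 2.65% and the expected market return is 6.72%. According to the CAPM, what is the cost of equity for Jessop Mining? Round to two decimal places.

β = ρ × σ_i / σ_m = 0.49 × 36.9% / 16.2% = 1.1161
MRP = 6.72% − 2.65% = 4.07%
E(R) = 2.65% + 1.1161 × 4.07% = 7.19%

7.19%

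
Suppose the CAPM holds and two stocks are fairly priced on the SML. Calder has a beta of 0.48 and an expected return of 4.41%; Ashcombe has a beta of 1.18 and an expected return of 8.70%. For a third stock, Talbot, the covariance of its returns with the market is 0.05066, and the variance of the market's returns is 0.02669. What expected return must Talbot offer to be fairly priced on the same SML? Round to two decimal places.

MRP = (8.70% − 4.41%) / (1.18 − 0.48) = 6.1286%
R_f = 4.41% − 0.48 × 6.1286% = 1.4683%
β_Talbot = Cov / Var(R_m) = 0.05066 / 0.02669 = 1.8981
E(R_Talbot) = R_f + β × MRP = 1.4683% + 1.8981 × 6.1286% = 13.10%

13.10%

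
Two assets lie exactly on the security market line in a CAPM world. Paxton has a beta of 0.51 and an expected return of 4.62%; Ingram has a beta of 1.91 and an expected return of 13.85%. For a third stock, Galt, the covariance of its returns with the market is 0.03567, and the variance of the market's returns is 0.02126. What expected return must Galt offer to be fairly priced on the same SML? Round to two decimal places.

MRP = (13.85% − 4.62%) / (1.91 − 0.51) = 6.5929%
R_f = 4.62% − 0.51 × 6.5929% = 1.2576%
β_Galt = Cov / Var(R_m) = 0.03567 / 0.02126 = 1.6778
E(R_Galt) = R_f + β × MRP = 1.2576% + 1.6778 × 6.5929% = 12.32%

12.32%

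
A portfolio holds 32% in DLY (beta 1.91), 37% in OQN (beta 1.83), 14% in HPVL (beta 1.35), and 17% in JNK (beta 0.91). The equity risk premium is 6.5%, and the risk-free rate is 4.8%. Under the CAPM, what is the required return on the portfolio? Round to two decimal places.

15.41%

β_P = Σ w_i β_i = 0.32×1.91 + 0.37×1.83 + 0.14×1.35 + 0.17×0.91 = 1.6320
E(R_P) = R_f + β_P × MRP = 4.8% + 1.6320 × 6.5% = 15.41%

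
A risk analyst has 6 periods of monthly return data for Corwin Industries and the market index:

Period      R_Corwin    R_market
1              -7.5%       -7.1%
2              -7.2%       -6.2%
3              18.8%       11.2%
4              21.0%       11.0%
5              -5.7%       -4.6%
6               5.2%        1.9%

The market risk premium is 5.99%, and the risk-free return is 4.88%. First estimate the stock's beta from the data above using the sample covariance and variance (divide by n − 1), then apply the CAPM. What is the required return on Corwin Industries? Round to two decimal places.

Mean R_i = (-7.5 − 7.2 + 18.8 + 21.0 − 5.7 + 5.2) / 6 = 4.1000%
Mean R_m = (-7.1 − 6.2 + 11.2 + 11.0 − 4.6 + 1.9) / 6 = 1.0333%
Σ(R_i − R̄_i)(R_m − R̄_m) = 550.1300  ⇒  Cov = 550.1300 / 5 = 110.0260
Σ(R_m − R̄_m)² = 353.6533  ⇒  Var(R_m) = 353.6533 / 5 = 70.7307
β = Cov / Var(R_m) = 110.0260 / 70.7307 = 1.5556
E(R) = R_f + β × MRP = 4.88% + 1.5556 × 5.99% = 14.20%

14.20%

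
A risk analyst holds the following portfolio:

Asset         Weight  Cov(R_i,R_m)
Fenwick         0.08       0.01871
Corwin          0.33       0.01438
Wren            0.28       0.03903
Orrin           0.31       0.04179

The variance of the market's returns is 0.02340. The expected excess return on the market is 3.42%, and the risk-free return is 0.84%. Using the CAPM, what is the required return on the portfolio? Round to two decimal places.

β_Fenwick = 0.01871 / 0.02340 = 0.7996
β_Corwin = 0.01438 / 0.02340 = 0.6145
β_Wren = 0.03903 / 0.02340 = 1.6679
β_Orrin = 0.04179 / 0.02340 = 1.7859
β_P = Σ w_i β_i = 0.08×0.7996 + 0.33×0.6145 + 0.28×1.6679 + 0.31×1.7859 = 1.2874
E(R_P) = R_f + β_P × MRP = 0.84% + 1.2874 × 3.42% = 5.24%

5.24%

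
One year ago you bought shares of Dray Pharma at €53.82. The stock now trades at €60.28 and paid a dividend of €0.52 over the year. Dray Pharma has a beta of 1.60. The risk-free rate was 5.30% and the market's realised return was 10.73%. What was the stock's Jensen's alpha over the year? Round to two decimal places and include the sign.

Realised HPR = (P1 + D1 − P0) / P0 = (60.28 + 0.52 − 53.82) / 53.82 = 6.98 / 53.82 = 12.9692%
MRP = 10.73% − 5.30% = 5.43%
CAPM required = R_f + β·MRP = 5.30% + 1.60 × 5.43% = 13.9880%
α = realised − required = 12.9692% − 13.9880% = -1.02%

-1.02%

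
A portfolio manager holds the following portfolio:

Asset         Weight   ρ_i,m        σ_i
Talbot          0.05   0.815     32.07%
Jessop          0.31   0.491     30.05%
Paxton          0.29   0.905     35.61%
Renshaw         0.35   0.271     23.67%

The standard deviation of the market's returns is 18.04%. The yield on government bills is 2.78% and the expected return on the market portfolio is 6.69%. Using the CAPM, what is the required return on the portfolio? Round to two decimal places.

6.57%

β_Talbot = 0.815 × 32.07% / 18.04% = 1.4488
β_Jessop = 0.491 × 30.05% / 18.04% = 0.8179
β_Paxton = 0.905 × 35.61% / 18.04% = 1.7864
β_Renshaw = 0.271 × 23.67% / 18.04% = 0.3556
β_P = Σ w_i β_i = 0.05×1.4488 + 0.31×0.8179 + 0.29×1.7864 + 0.35×0.3556 = 0.9685
MRP = 6.69% − 2.78% = 3.91%
E(R_P) = R_f + β_P × MRP = 2.78% + 0.9685 × 3.91% = 6.57%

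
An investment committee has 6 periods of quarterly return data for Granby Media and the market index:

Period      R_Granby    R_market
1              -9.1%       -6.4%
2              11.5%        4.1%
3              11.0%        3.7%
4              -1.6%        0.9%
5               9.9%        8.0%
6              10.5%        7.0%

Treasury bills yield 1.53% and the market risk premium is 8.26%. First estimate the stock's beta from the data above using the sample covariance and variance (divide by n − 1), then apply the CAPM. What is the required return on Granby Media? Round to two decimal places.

Mean R_i = (-9.1 + 11.5 + 11.0 − 1.6 + 9.9 + 10.5) / 6 = 5.3667%
Mean R_m = (-6.4 + 4.1 + 3.7 + 0.9 + 8.0 + 7.0) / 6 = 2.8833%
Σ(R_i − R̄_i)(R_m − R̄_m) = 204.5067  ⇒  Cov = 204.5067 / 5 = 40.9013
Σ(R_m − R̄_m)² = 135.3883  ⇒  Var(R_m) = 135.3883 / 5 = 27.0777
β = Cov / Var(R_m) = 40.9013 / 27.0777 = 1.5105
E(R) = R_f + β × MRP = 1.53% + 1.5105 × 8.26% = 14.01%

14.01%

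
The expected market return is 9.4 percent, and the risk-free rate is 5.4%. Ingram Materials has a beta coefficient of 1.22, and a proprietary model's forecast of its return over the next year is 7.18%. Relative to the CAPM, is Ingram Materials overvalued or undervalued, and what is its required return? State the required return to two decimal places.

MRP = 9.4% − 5.4% = 4.00%
Required return = R_f + β·MRP = 5.4% + 1.22 × 4.0% = 10.28%
Forecast 7.18% < required 10.28% → the stock plots below the SML → overvalued.

Overvalued; required return 10.28%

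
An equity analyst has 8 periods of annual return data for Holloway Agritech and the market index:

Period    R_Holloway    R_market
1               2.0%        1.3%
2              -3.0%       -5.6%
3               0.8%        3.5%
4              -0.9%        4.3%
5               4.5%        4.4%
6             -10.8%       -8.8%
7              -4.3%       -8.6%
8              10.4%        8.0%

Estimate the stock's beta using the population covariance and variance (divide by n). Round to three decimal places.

0.849

Mean R_i = (2.0 − 3.0 + 0.8 − 0.9 + 4.5 − 10.8 − 4.3 + 10.4) / 8 = -0.1625%
Mean R_m = (1.3 − 5.6 + 3.5 + 4.3 + 4.4 − 8.8 − 8.6 + 8.0) / 8 = -0.1875%
Σ(R_i − R̄_i)(R_m − R̄_m) = 253.1063  ⇒  Cov = 253.1063 / 8 = 31.6383
Σ(R_m − R̄_m)² = 298.2688  ⇒  Var(R_m) = 298.2688 / 8 = 37.2836
β = Cov / Var(R_m) = 31.6383 / 37.2836 = 0.8486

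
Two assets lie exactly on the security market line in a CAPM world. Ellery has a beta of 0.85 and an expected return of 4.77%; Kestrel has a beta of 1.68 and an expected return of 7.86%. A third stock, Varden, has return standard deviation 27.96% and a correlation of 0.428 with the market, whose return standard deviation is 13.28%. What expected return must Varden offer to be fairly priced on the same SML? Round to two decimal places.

4.96%

MRP = (7.86% − 4.77%) / (1.68 − 0.85) = 3.7229%
R_f = 4.77% − 0.85 × 3.7229% = 1.6055%
β_Varden = ρ·σ_i/σ_m = 0.428 × 27.96 / 13.28 = 0.9011
E(R_Varden) = R_f + β × MRP = 1.6055% + 0.9011 × 3.7229% = 4.96%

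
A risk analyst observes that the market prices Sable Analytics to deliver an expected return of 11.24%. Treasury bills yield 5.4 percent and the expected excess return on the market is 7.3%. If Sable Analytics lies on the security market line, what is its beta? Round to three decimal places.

β = (E(R) − R_f) / MRP = (11.24% − 5.4%) / 7.3% = 5.84% / 7.3% = 0.800

0.800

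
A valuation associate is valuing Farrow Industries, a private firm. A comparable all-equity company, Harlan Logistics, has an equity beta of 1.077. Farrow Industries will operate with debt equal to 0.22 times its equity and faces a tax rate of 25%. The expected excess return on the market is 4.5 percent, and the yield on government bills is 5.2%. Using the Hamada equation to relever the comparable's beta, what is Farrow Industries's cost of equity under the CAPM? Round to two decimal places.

β_L = β_U × [1 + (1 − t)(D/E)] = 1.077 × [1 + (1 − 0.25) × 0.22]
    = 1.077 × [1 + 0.75 × 0.22] = 1.077 × 1.1650 = 1.2547
E(R) = R_f + β_L × MRP = 5.2% + 1.2547 × 4.5% = 10.85%

10.85%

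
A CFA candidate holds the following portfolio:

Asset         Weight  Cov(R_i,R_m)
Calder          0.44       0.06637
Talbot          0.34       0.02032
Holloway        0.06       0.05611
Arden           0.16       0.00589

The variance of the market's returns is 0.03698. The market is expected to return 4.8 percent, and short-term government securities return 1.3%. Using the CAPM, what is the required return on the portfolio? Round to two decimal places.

5.13%

β_Calder = 0.06637 / 0.03698 = 1.7948
β_Talbot = 0.02032 / 0.03698 = 0.5495
β_Holloway = 0.05611 / 0.03698 = 1.5173
β_Arden = 0.00589 / 0.03698 = 0.1593
β_P = Σ w_i β_i = 0.44×1.7948 + 0.34×0.5495 + 0.06×1.5173 + 0.16×0.1593 = 1.0931
MRP = 4.8% − 1.3% = 3.50%
E(R_P) = R_f + β_P × MRP = 1.3% + 1.0931 × 3.5% = 5.13%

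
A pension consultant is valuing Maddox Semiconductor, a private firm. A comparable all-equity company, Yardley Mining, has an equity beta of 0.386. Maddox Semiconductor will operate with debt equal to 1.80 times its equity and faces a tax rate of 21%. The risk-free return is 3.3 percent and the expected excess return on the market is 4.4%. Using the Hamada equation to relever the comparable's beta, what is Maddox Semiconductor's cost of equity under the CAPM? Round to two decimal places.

β_L = β_U × [1 + (1 − t)(D/E)] = 0.386 × [1 + (1 − 0.21) × 1.80]
    = 0.386 × [1 + 0.79 × 1.80] = 0.386 × 2.4220 = 0.9349
E(R) = R_f + β_L × MRP = 3.3% + 0.9349 × 4.4% = 7.41%

7.41%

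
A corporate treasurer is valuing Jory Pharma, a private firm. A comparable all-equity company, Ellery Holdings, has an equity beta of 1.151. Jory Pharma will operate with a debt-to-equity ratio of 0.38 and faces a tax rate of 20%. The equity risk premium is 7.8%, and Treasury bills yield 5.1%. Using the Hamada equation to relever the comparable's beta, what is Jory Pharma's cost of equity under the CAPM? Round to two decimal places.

β_L = β_U × [1 + (1 − t)(D/E)] = 1.151 × [1 + (1 − 0.20) × 0.38]
    = 1.151 × [1 + 0.80 × 0.38] = 1.151 × 1.3040 = 1.5009
E(R) = R_f + β_L × MRP = 5.1% + 1.5009 × 7.8% = 16.81%

16.81%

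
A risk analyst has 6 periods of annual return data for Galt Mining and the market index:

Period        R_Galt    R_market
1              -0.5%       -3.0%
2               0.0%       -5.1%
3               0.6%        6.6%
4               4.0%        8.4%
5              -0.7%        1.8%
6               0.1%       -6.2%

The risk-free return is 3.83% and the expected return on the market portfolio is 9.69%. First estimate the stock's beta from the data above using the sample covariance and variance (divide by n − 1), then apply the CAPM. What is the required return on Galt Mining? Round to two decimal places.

Mean R_i = (-0.5 + 0.0 + 0.6 + 4.0 − 0.7 + 0.1) / 6 = 0.5833%
Mean R_m = (-3.0 − 5.1 + 6.6 + 8.4 + 1.8 − 6.2) / 6 = 0.4167%
Σ(R_i − R̄_i)(R_m − R̄_m) = 35.7217  ⇒  Cov = 35.7217 / 5 = 7.1443
Σ(R_m − R̄_m)² = 189.7683  ⇒  Var(R_m) = 189.7683 / 5 = 37.9537
β = Cov / Var(R_m) = 7.1443 / 37.9537 = 0.1882
MRP = 9.69% − 3.83% = 5.86%
E(R) = R_f + β × MRP = 3.83% + 0.1882 × 5.86% = 4.93%

4.93%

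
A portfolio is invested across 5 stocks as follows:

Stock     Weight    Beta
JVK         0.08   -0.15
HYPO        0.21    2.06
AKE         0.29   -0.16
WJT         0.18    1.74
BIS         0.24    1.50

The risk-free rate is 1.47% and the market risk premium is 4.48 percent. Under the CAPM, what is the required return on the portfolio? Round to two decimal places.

β_P = Σ w_i β_i = 0.08×-0.15 + 0.21×2.06 + 0.29×-0.16 + 0.18×1.74 + 0.24×1.50 = 1.0474
E(R_P) = R_f + β_P × MRP = 1.47% + 1.0474 × 4.48% = 6.16%

6.16%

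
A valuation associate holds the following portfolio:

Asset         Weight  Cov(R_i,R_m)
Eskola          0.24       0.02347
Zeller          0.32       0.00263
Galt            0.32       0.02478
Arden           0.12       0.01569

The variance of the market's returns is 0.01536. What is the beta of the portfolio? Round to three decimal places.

β_Eskola = 0.02347 / 0.01536 = 1.5280
β_Zeller = 0.00263 / 0.01536 = 0.1712
β_Galt = 0.02478 / 0.01536 = 1.6133
β_Arden = 0.01569 / 0.01536 = 1.0215
β_P = Σ w_i β_i = 0.24×1.5280 + 0.32×0.1712 + 0.32×1.6133 + 0.12×1.0215 = 1.0603

1.060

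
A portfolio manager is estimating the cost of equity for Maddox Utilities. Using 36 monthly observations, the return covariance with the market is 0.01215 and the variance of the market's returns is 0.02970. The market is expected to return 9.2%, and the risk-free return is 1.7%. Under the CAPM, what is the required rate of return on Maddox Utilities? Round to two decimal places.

4.77%

β = Cov(R_i, R_m) / Var(R_m) = 0.01215 / 0.02970 = 0.4091
MRP = 9.2% − 1.7% = 7.50%
E(R) = R_f + β × MRP = 1.7% + 0.4091 × 7.5% = 4.77%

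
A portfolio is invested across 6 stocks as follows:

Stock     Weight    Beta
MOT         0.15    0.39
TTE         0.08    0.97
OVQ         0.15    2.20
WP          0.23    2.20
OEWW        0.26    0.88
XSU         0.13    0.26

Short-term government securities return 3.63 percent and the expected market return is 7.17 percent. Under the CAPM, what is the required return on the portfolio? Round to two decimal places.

8.00%

β_P = Σ w_i β_i = 0.15×0.39 + 0.08×0.97 + 0.15×2.20 + 0.23×2.20 + 0.26×0.88 + 0.13×0.26 = 1.2347
MRP = 7.17% − 3.63% = 3.54%
E(R_P) = R_f + β_P × MRP = 3.63% + 1.2347 × 3.54% = 8.00%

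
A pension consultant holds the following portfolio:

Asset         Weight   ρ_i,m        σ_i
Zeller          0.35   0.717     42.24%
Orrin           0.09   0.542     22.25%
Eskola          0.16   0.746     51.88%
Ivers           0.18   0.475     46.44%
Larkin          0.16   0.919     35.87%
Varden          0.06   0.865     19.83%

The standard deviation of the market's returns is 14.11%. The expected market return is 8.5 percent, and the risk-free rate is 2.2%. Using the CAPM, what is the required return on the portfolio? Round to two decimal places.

β_Zeller = 0.717 × 42.24% / 14.11% = 2.1464
β_Orrin = 0.542 × 22.25% / 14.11% = 0.8547
β_Eskola = 0.746 × 51.88% / 14.11% = 2.7429
β_Ivers = 0.475 × 46.44% / 14.11% = 1.5634
β_Larkin = 0.919 × 35.87% / 14.11% = 2.3363
β_Varden = 0.865 × 19.83% / 14.11% = 1.2157
β_P = Σ w_i β_i = 0.35×2.1464 + 0.09×0.8547 + 0.16×2.7429 + 0.18×1.5634 + 0.16×2.3363 + 0.06×1.2157 = 1.9952
MRP = 8.5% − 2.2% = 6.30%
E(R_P) = R_f + β_P × MRP = 2.2% + 1.9952 × 6.3% = 14.77%

14.77%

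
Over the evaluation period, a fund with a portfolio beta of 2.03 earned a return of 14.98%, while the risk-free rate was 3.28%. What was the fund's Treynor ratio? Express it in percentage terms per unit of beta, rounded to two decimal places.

5.76%

Treynor = (R_P − R_f) / β_P = (14.98% − 3.28%) / 2.0300 = 11.70% / 2.0300 = 5.76%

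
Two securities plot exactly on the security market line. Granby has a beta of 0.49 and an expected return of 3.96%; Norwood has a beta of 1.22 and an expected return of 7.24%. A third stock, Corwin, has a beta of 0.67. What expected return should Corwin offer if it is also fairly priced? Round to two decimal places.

4.77%

MRP (SML slope) = (7.24% − 3.96%) / (1.22 − 0.49) = 3.28% / 0.73 = 4.4932%
R_f (intercept) = 3.96% − 0.49 × 4.4932% = 1.7583%
E(R_Corwin) = R_f + β × MRP = 1.7583% + 0.67 × 4.4932% = 4.77%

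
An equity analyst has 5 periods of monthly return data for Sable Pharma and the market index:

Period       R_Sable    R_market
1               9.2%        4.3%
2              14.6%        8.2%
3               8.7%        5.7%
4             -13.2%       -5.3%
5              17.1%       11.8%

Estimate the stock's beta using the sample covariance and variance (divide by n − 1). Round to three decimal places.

Mean R_i = (9.2 + 14.6 + 8.7 − 13.2 + 17.1) / 5 = 7.2800%
Mean R_m = (4.3 + 8.2 + 5.7 − 5.3 + 11.8) / 5 = 4.9400%
Σ(R_i − R̄_i)(R_m − R̄_m) = 300.7940  ⇒  Cov = 300.7940 / 4 = 75.1985
Σ(R_m − R̄_m)² = 163.5320  ⇒  Var(R_m) = 163.5320 / 4 = 40.8830
β = Cov / Var(R_m) = 75.1985 / 40.8830 = 1.8394

1.839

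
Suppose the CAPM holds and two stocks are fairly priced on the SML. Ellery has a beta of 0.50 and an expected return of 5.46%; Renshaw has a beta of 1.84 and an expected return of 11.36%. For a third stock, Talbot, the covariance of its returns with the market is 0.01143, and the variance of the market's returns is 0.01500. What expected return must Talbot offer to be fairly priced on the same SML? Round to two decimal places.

6.61%

MRP = (11.36% − 5.46%) / (1.84 − 0.50) = 4.4030%
R_f = 5.46% − 0.50 × 4.4030% = 3.2585%
β_Talbot = Cov / Var(R_m) = 0.01143 / 0.01500 = 0.7620
E(R_Talbot) = R_f + β × MRP = 3.2585% + 0.7620 × 4.4030% = 6.61%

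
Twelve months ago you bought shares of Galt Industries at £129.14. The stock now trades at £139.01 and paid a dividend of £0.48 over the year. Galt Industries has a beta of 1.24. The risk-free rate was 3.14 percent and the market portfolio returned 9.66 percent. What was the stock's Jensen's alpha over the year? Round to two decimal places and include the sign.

-3.21%

Realised HPR = (P1 + D1 − P0) / P0 = (139.01 + 0.48 − 129.14) / 129.14 = 10.35 / 129.14 = 8.0146%
MRP = 9.66% − 3.14% = 6.52%
CAPM required = R_f + β·MRP = 3.14% + 1.24 × 6.52% = 11.2248%
α = realised − required = 8.0146% − 11.2248% = -3.21%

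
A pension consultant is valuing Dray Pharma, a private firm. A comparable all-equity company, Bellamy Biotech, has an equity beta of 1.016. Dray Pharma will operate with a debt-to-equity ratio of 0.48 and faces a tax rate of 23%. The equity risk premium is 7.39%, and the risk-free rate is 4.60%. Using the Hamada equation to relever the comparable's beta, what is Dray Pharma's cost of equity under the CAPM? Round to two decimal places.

β_L = β_U × [1 + (1 − t)(D/E)] = 1.016 × [1 + (1 − 0.23) × 0.48]
    = 1.016 × [1 + 0.77 × 0.48] = 1.016 × 1.3696 = 1.3915
E(R) = R_f + β_L × MRP = 4.60% + 1.3915 × 7.39% = 14.88%

14.88%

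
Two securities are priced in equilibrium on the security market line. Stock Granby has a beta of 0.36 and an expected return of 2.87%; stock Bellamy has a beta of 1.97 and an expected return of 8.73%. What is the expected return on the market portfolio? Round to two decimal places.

Both satisfy E(R) = R_f + β·MRP, so the slope of the SML is
MRP = (8.73% − 2.87%) / (1.97 − 0.36) = 5.86% / 1.61 = 3.6398%
R_f = E(R_Granby) − β_Granby·MRP = 2.87% − 0.36 × 3.6398% = 1.5597%
E(R_m) = R_f + MRP = 1.5597% + 3.6398% = 5.20%

5.20%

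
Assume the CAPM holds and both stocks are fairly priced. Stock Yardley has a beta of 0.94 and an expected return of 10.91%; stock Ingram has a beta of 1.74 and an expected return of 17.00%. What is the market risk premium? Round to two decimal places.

Both satisfy E(R) = R_f + β·MRP, so the slope of the SML is
MRP = (17.00% − 10.91%) / (1.74 − 0.94) = 6.09% / 0.80 = 7.6125%

7.61%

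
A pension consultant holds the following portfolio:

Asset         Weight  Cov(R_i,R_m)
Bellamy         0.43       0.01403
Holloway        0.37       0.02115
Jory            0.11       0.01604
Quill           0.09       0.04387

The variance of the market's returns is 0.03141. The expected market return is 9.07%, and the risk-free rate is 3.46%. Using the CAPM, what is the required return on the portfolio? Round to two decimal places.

6.96%

β_Bellamy = 0.01403 / 0.03141 = 0.4467
β_Holloway = 0.02115 / 0.03141 = 0.6734
β_Jory = 0.01604 / 0.03141 = 0.5107
β_Quill = 0.04387 / 0.03141 = 1.3967
β_P = Σ w_i β_i = 0.43×0.4467 + 0.37×0.6734 + 0.11×0.5107 + 0.09×1.3967 = 0.6231
MRP = 9.07% − 3.46% = 5.61%
E(R_P) = R_f + β_P × MRP = 3.46% + 0.6231 × 5.61% = 6.96%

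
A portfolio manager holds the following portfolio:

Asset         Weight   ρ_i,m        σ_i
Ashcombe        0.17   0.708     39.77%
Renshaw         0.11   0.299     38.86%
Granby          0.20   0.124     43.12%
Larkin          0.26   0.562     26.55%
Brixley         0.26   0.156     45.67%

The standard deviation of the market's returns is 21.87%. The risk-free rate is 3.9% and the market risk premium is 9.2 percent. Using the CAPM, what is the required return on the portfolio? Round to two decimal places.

β_Ashcombe = 0.708 × 39.77% / 21.87% = 1.2875
β_Renshaw = 0.299 × 38.86% / 21.87% = 0.5313
β_Granby = 0.124 × 43.12% / 21.87% = 0.2445
β_Larkin = 0.562 × 26.55% / 21.87% = 0.6823
β_Brixley = 0.156 × 45.67% / 21.87% = 0.3258
β_P = Σ w_i β_i = 0.17×1.2875 + 0.11×0.5313 + 0.20×0.2445 + 0.26×0.6823 + 0.26×0.3258 = 0.5883
E(R_P) = R_f + β_P × MRP = 3.9% + 0.5883 × 9.2% = 9.31%

9.31%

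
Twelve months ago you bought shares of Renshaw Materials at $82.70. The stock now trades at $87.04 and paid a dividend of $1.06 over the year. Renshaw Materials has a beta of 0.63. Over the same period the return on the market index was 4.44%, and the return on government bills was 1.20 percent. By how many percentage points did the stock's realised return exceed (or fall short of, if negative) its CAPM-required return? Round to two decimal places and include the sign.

+3.29%

Realised HPR = (P1 + D1 − P0) / P0 = (87.04 + 1.06 − 82.70) / 82.70 = 5.40 / 82.70 = 6.5296%
MRP = 4.44% − 1.20% = 3.24%
CAPM required = R_f + β·MRP = 1.20% + 0.63 × 3.24% = 3.2412%
α = realised − required = 6.5296% − 3.2412% = +3.29%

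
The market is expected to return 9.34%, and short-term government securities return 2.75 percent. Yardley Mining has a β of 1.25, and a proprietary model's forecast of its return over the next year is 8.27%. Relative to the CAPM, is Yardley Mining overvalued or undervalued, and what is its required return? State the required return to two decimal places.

MRP = 9.34% − 2.75% = 6.59%
Required return = R_f + β·MRP = 2.75% + 1.25 × 6.59% = 10.99%
Forecast 8.27% < required 10.99% → the stock plots below the SML → overvalued.

Overvalued; required return 10.99%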